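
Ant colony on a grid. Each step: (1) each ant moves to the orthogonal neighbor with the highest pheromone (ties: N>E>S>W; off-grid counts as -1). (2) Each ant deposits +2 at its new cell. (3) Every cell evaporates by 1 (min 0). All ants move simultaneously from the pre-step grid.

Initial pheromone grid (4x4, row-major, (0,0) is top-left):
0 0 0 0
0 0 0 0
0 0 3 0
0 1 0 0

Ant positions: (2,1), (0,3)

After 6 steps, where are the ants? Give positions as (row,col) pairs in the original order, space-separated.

Step 1: ant0:(2,1)->E->(2,2) | ant1:(0,3)->S->(1,3)
  grid max=4 at (2,2)
Step 2: ant0:(2,2)->N->(1,2) | ant1:(1,3)->N->(0,3)
  grid max=3 at (2,2)
Step 3: ant0:(1,2)->S->(2,2) | ant1:(0,3)->S->(1,3)
  grid max=4 at (2,2)
Step 4: ant0:(2,2)->N->(1,2) | ant1:(1,3)->N->(0,3)
  grid max=3 at (2,2)
Step 5: ant0:(1,2)->S->(2,2) | ant1:(0,3)->S->(1,3)
  grid max=4 at (2,2)
Step 6: ant0:(2,2)->N->(1,2) | ant1:(1,3)->N->(0,3)
  grid max=3 at (2,2)

(1,2) (0,3)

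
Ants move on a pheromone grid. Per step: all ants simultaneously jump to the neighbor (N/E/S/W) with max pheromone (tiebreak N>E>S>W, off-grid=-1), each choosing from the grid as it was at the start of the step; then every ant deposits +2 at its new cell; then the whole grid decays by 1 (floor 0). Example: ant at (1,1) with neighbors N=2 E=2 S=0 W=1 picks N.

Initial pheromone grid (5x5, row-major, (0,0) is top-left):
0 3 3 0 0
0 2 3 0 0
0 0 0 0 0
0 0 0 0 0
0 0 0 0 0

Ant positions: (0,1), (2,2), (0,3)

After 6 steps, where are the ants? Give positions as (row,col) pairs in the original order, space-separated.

Step 1: ant0:(0,1)->E->(0,2) | ant1:(2,2)->N->(1,2) | ant2:(0,3)->W->(0,2)
  grid max=6 at (0,2)
Step 2: ant0:(0,2)->S->(1,2) | ant1:(1,2)->N->(0,2) | ant2:(0,2)->S->(1,2)
  grid max=7 at (0,2)
Step 3: ant0:(1,2)->N->(0,2) | ant1:(0,2)->S->(1,2) | ant2:(1,2)->N->(0,2)
  grid max=10 at (0,2)
Step 4: ant0:(0,2)->S->(1,2) | ant1:(1,2)->N->(0,2) | ant2:(0,2)->S->(1,2)
  grid max=11 at (0,2)
Step 5: ant0:(1,2)->N->(0,2) | ant1:(0,2)->S->(1,2) | ant2:(1,2)->N->(0,2)
  grid max=14 at (0,2)
Step 6: ant0:(0,2)->S->(1,2) | ant1:(1,2)->N->(0,2) | ant2:(0,2)->S->(1,2)
  grid max=15 at (0,2)

(1,2) (0,2) (1,2)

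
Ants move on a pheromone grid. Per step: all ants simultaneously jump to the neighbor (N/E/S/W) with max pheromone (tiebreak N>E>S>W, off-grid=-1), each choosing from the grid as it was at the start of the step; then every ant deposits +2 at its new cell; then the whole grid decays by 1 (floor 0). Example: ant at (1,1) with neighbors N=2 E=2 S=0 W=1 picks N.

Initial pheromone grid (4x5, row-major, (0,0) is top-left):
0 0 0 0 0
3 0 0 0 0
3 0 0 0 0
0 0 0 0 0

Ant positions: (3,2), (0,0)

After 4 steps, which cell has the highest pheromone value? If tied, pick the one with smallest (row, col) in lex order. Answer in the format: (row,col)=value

Answer: (1,0)=3

Derivation:
Step 1: ant0:(3,2)->N->(2,2) | ant1:(0,0)->S->(1,0)
  grid max=4 at (1,0)
Step 2: ant0:(2,2)->N->(1,2) | ant1:(1,0)->S->(2,0)
  grid max=3 at (1,0)
Step 3: ant0:(1,2)->N->(0,2) | ant1:(2,0)->N->(1,0)
  grid max=4 at (1,0)
Step 4: ant0:(0,2)->E->(0,3) | ant1:(1,0)->S->(2,0)
  grid max=3 at (1,0)
Final grid:
  0 0 0 1 0
  3 0 0 0 0
  3 0 0 0 0
  0 0 0 0 0
Max pheromone 3 at (1,0)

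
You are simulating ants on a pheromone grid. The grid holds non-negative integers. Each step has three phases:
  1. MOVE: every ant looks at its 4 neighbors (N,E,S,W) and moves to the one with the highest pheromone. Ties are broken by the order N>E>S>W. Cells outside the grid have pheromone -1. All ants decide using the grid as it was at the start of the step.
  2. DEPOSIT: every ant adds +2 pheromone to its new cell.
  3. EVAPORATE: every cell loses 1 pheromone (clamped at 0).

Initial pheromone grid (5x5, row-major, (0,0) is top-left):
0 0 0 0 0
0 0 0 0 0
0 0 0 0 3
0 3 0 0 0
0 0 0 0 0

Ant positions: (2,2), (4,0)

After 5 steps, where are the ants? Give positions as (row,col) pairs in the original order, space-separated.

Step 1: ant0:(2,2)->N->(1,2) | ant1:(4,0)->N->(3,0)
  grid max=2 at (2,4)
Step 2: ant0:(1,2)->N->(0,2) | ant1:(3,0)->E->(3,1)
  grid max=3 at (3,1)
Step 3: ant0:(0,2)->E->(0,3) | ant1:(3,1)->N->(2,1)
  grid max=2 at (3,1)
Step 4: ant0:(0,3)->E->(0,4) | ant1:(2,1)->S->(3,1)
  grid max=3 at (3,1)
Step 5: ant0:(0,4)->S->(1,4) | ant1:(3,1)->N->(2,1)
  grid max=2 at (3,1)

(1,4) (2,1)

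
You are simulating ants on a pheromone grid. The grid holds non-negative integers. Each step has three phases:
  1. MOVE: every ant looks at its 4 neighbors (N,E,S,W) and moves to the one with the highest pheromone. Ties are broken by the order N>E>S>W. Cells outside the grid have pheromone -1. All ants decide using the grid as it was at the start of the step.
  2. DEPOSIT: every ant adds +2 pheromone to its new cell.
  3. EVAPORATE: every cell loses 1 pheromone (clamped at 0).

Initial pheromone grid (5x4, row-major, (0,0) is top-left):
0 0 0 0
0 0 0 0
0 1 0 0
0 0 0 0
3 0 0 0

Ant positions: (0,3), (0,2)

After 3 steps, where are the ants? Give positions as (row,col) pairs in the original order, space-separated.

Step 1: ant0:(0,3)->S->(1,3) | ant1:(0,2)->E->(0,3)
  grid max=2 at (4,0)
Step 2: ant0:(1,3)->N->(0,3) | ant1:(0,3)->S->(1,3)
  grid max=2 at (0,3)
Step 3: ant0:(0,3)->S->(1,3) | ant1:(1,3)->N->(0,3)
  grid max=3 at (0,3)

(1,3) (0,3)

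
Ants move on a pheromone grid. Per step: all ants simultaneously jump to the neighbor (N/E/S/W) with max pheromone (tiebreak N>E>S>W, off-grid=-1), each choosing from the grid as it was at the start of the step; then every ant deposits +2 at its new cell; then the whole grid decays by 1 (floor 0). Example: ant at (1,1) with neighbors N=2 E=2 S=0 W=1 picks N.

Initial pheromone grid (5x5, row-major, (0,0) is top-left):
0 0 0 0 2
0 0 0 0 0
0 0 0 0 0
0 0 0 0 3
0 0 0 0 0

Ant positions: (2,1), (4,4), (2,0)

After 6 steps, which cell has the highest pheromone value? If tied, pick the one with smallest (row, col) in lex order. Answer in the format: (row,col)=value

Step 1: ant0:(2,1)->N->(1,1) | ant1:(4,4)->N->(3,4) | ant2:(2,0)->N->(1,0)
  grid max=4 at (3,4)
Step 2: ant0:(1,1)->W->(1,0) | ant1:(3,4)->N->(2,4) | ant2:(1,0)->E->(1,1)
  grid max=3 at (3,4)
Step 3: ant0:(1,0)->E->(1,1) | ant1:(2,4)->S->(3,4) | ant2:(1,1)->W->(1,0)
  grid max=4 at (3,4)
Step 4: ant0:(1,1)->W->(1,0) | ant1:(3,4)->N->(2,4) | ant2:(1,0)->E->(1,1)
  grid max=4 at (1,0)
Step 5: ant0:(1,0)->E->(1,1) | ant1:(2,4)->S->(3,4) | ant2:(1,1)->W->(1,0)
  grid max=5 at (1,0)
Step 6: ant0:(1,1)->W->(1,0) | ant1:(3,4)->N->(2,4) | ant2:(1,0)->E->(1,1)
  grid max=6 at (1,0)
Final grid:
  0 0 0 0 0
  6 6 0 0 0
  0 0 0 0 1
  0 0 0 0 3
  0 0 0 0 0
Max pheromone 6 at (1,0)

Answer: (1,0)=6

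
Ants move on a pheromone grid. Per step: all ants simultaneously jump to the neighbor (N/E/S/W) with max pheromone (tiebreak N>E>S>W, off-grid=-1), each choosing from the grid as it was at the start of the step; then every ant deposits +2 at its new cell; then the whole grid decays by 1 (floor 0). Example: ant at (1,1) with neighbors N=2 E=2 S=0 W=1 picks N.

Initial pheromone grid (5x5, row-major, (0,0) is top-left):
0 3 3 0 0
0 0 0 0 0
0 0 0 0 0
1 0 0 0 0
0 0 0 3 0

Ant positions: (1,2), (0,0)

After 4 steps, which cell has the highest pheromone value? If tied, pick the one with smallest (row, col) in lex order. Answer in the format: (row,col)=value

Answer: (0,1)=7

Derivation:
Step 1: ant0:(1,2)->N->(0,2) | ant1:(0,0)->E->(0,1)
  grid max=4 at (0,1)
Step 2: ant0:(0,2)->W->(0,1) | ant1:(0,1)->E->(0,2)
  grid max=5 at (0,1)
Step 3: ant0:(0,1)->E->(0,2) | ant1:(0,2)->W->(0,1)
  grid max=6 at (0,1)
Step 4: ant0:(0,2)->W->(0,1) | ant1:(0,1)->E->(0,2)
  grid max=7 at (0,1)
Final grid:
  0 7 7 0 0
  0 0 0 0 0
  0 0 0 0 0
  0 0 0 0 0
  0 0 0 0 0
Max pheromone 7 at (0,1)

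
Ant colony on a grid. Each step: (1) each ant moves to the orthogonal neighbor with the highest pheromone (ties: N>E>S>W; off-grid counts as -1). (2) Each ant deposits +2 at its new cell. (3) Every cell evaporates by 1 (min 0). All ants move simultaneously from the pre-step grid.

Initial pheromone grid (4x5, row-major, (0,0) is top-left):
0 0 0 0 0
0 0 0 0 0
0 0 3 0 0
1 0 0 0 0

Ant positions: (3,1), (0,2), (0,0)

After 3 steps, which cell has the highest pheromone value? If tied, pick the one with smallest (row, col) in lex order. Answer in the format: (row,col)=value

Answer: (3,0)=2

Derivation:
Step 1: ant0:(3,1)->W->(3,0) | ant1:(0,2)->E->(0,3) | ant2:(0,0)->E->(0,1)
  grid max=2 at (2,2)
Step 2: ant0:(3,0)->N->(2,0) | ant1:(0,3)->E->(0,4) | ant2:(0,1)->E->(0,2)
  grid max=1 at (0,2)
Step 3: ant0:(2,0)->S->(3,0) | ant1:(0,4)->S->(1,4) | ant2:(0,2)->E->(0,3)
  grid max=2 at (3,0)
Final grid:
  0 0 0 1 0
  0 0 0 0 1
  0 0 0 0 0
  2 0 0 0 0
Max pheromone 2 at (3,0)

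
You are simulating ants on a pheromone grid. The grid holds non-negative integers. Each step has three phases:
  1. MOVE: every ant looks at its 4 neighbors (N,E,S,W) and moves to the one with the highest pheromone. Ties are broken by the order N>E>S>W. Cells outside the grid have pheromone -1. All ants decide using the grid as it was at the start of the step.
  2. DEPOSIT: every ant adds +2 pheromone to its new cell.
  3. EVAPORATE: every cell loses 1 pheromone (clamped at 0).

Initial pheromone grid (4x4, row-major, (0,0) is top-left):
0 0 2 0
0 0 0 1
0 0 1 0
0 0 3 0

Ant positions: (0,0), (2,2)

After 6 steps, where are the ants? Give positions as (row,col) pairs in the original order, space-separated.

Step 1: ant0:(0,0)->E->(0,1) | ant1:(2,2)->S->(3,2)
  grid max=4 at (3,2)
Step 2: ant0:(0,1)->E->(0,2) | ant1:(3,2)->N->(2,2)
  grid max=3 at (3,2)
Step 3: ant0:(0,2)->E->(0,3) | ant1:(2,2)->S->(3,2)
  grid max=4 at (3,2)
Step 4: ant0:(0,3)->W->(0,2) | ant1:(3,2)->N->(2,2)
  grid max=3 at (3,2)
Step 5: ant0:(0,2)->E->(0,3) | ant1:(2,2)->S->(3,2)
  grid max=4 at (3,2)
Step 6: ant0:(0,3)->W->(0,2) | ant1:(3,2)->N->(2,2)
  grid max=3 at (3,2)

(0,2) (2,2)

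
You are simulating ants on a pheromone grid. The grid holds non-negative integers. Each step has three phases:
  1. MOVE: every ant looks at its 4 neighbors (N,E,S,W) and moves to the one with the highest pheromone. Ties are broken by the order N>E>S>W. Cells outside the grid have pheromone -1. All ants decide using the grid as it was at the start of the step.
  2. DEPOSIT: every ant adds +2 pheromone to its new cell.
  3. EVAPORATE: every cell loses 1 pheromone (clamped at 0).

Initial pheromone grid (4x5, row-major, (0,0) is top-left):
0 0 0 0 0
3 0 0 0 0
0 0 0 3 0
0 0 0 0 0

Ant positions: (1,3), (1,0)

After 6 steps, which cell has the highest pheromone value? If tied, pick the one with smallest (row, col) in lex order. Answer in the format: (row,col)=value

Step 1: ant0:(1,3)->S->(2,3) | ant1:(1,0)->N->(0,0)
  grid max=4 at (2,3)
Step 2: ant0:(2,3)->N->(1,3) | ant1:(0,0)->S->(1,0)
  grid max=3 at (1,0)
Step 3: ant0:(1,3)->S->(2,3) | ant1:(1,0)->N->(0,0)
  grid max=4 at (2,3)
Step 4: ant0:(2,3)->N->(1,3) | ant1:(0,0)->S->(1,0)
  grid max=3 at (1,0)
Step 5: ant0:(1,3)->S->(2,3) | ant1:(1,0)->N->(0,0)
  grid max=4 at (2,3)
Step 6: ant0:(2,3)->N->(1,3) | ant1:(0,0)->S->(1,0)
  grid max=3 at (1,0)
Final grid:
  0 0 0 0 0
  3 0 0 1 0
  0 0 0 3 0
  0 0 0 0 0
Max pheromone 3 at (1,0)

Answer: (1,0)=3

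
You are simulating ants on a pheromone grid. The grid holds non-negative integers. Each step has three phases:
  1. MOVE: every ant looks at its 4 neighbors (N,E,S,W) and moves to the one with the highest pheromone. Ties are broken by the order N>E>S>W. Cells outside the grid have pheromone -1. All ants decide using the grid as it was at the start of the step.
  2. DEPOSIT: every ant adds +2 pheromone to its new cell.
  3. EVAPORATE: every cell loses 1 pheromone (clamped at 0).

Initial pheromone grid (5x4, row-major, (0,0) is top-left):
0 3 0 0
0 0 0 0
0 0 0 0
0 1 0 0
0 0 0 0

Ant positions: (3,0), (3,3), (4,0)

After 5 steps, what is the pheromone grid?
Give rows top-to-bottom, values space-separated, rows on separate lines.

After step 1: ants at (3,1),(2,3),(3,0)
  0 2 0 0
  0 0 0 0
  0 0 0 1
  1 2 0 0
  0 0 0 0
After step 2: ants at (3,0),(1,3),(3,1)
  0 1 0 0
  0 0 0 1
  0 0 0 0
  2 3 0 0
  0 0 0 0
After step 3: ants at (3,1),(0,3),(3,0)
  0 0 0 1
  0 0 0 0
  0 0 0 0
  3 4 0 0
  0 0 0 0
After step 4: ants at (3,0),(1,3),(3,1)
  0 0 0 0
  0 0 0 1
  0 0 0 0
  4 5 0 0
  0 0 0 0
After step 5: ants at (3,1),(0,3),(3,0)
  0 0 0 1
  0 0 0 0
  0 0 0 0
  5 6 0 0
  0 0 0 0

0 0 0 1
0 0 0 0
0 0 0 0
5 6 0 0
0 0 0 0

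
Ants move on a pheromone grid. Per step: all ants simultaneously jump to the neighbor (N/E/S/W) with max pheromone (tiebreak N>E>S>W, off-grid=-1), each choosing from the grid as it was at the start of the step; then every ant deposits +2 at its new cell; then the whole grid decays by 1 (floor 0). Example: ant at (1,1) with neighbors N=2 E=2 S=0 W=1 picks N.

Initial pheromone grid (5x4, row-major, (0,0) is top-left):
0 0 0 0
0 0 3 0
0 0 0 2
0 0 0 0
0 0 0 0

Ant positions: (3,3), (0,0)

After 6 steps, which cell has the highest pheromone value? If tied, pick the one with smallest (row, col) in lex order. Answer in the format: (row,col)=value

Step 1: ant0:(3,3)->N->(2,3) | ant1:(0,0)->E->(0,1)
  grid max=3 at (2,3)
Step 2: ant0:(2,3)->N->(1,3) | ant1:(0,1)->E->(0,2)
  grid max=2 at (2,3)
Step 3: ant0:(1,3)->S->(2,3) | ant1:(0,2)->S->(1,2)
  grid max=3 at (2,3)
Step 4: ant0:(2,3)->N->(1,3) | ant1:(1,2)->N->(0,2)
  grid max=2 at (2,3)
Step 5: ant0:(1,3)->S->(2,3) | ant1:(0,2)->S->(1,2)
  grid max=3 at (2,3)
Step 6: ant0:(2,3)->N->(1,3) | ant1:(1,2)->N->(0,2)
  grid max=2 at (2,3)
Final grid:
  0 0 1 0
  0 0 1 1
  0 0 0 2
  0 0 0 0
  0 0 0 0
Max pheromone 2 at (2,3)

Answer: (2,3)=2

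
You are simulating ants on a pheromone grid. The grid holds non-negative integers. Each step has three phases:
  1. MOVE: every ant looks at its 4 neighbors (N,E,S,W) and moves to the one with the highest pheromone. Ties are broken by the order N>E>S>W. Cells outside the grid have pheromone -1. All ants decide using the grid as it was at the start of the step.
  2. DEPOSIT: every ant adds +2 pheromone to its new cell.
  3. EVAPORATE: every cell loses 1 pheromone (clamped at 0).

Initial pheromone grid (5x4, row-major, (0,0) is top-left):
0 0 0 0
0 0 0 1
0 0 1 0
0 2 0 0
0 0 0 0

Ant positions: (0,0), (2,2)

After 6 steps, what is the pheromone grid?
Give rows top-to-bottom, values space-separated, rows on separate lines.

After step 1: ants at (0,1),(1,2)
  0 1 0 0
  0 0 1 0
  0 0 0 0
  0 1 0 0
  0 0 0 0
After step 2: ants at (0,2),(0,2)
  0 0 3 0
  0 0 0 0
  0 0 0 0
  0 0 0 0
  0 0 0 0
After step 3: ants at (0,3),(0,3)
  0 0 2 3
  0 0 0 0
  0 0 0 0
  0 0 0 0
  0 0 0 0
After step 4: ants at (0,2),(0,2)
  0 0 5 2
  0 0 0 0
  0 0 0 0
  0 0 0 0
  0 0 0 0
After step 5: ants at (0,3),(0,3)
  0 0 4 5
  0 0 0 0
  0 0 0 0
  0 0 0 0
  0 0 0 0
After step 6: ants at (0,2),(0,2)
  0 0 7 4
  0 0 0 0
  0 0 0 0
  0 0 0 0
  0 0 0 0

0 0 7 4
0 0 0 0
0 0 0 0
0 0 0 0
0 0 0 0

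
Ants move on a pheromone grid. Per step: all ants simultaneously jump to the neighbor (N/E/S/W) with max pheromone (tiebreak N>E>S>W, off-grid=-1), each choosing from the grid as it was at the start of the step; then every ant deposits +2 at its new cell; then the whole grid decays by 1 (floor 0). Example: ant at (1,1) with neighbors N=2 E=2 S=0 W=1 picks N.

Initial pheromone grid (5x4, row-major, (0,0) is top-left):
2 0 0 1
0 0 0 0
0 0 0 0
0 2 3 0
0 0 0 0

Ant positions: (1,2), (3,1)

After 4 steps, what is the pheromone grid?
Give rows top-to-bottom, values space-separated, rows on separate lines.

After step 1: ants at (0,2),(3,2)
  1 0 1 0
  0 0 0 0
  0 0 0 0
  0 1 4 0
  0 0 0 0
After step 2: ants at (0,3),(3,1)
  0 0 0 1
  0 0 0 0
  0 0 0 0
  0 2 3 0
  0 0 0 0
After step 3: ants at (1,3),(3,2)
  0 0 0 0
  0 0 0 1
  0 0 0 0
  0 1 4 0
  0 0 0 0
After step 4: ants at (0,3),(3,1)
  0 0 0 1
  0 0 0 0
  0 0 0 0
  0 2 3 0
  0 0 0 0

0 0 0 1
0 0 0 0
0 0 0 0
0 2 3 0
0 0 0 0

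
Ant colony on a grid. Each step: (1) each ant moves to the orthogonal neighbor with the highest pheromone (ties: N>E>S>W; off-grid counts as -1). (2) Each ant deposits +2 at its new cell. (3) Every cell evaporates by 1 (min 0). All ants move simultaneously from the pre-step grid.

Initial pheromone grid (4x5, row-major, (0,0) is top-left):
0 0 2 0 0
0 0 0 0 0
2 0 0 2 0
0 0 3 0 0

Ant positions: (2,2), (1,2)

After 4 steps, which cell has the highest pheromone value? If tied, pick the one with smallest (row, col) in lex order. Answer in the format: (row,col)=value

Step 1: ant0:(2,2)->S->(3,2) | ant1:(1,2)->N->(0,2)
  grid max=4 at (3,2)
Step 2: ant0:(3,2)->N->(2,2) | ant1:(0,2)->E->(0,3)
  grid max=3 at (3,2)
Step 3: ant0:(2,2)->S->(3,2) | ant1:(0,3)->W->(0,2)
  grid max=4 at (3,2)
Step 4: ant0:(3,2)->N->(2,2) | ant1:(0,2)->E->(0,3)
  grid max=3 at (3,2)
Final grid:
  0 0 2 1 0
  0 0 0 0 0
  0 0 1 0 0
  0 0 3 0 0
Max pheromone 3 at (3,2)

Answer: (3,2)=3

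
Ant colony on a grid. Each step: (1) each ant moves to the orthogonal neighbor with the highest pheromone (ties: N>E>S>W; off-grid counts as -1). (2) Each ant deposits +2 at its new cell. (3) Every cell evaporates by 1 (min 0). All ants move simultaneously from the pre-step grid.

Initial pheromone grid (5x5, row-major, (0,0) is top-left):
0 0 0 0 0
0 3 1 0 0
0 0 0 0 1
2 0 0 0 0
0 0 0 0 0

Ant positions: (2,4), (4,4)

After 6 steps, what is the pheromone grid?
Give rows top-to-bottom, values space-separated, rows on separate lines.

After step 1: ants at (1,4),(3,4)
  0 0 0 0 0
  0 2 0 0 1
  0 0 0 0 0
  1 0 0 0 1
  0 0 0 0 0
After step 2: ants at (0,4),(2,4)
  0 0 0 0 1
  0 1 0 0 0
  0 0 0 0 1
  0 0 0 0 0
  0 0 0 0 0
After step 3: ants at (1,4),(1,4)
  0 0 0 0 0
  0 0 0 0 3
  0 0 0 0 0
  0 0 0 0 0
  0 0 0 0 0
After step 4: ants at (0,4),(0,4)
  0 0 0 0 3
  0 0 0 0 2
  0 0 0 0 0
  0 0 0 0 0
  0 0 0 0 0
After step 5: ants at (1,4),(1,4)
  0 0 0 0 2
  0 0 0 0 5
  0 0 0 0 0
  0 0 0 0 0
  0 0 0 0 0
After step 6: ants at (0,4),(0,4)
  0 0 0 0 5
  0 0 0 0 4
  0 0 0 0 0
  0 0 0 0 0
  0 0 0 0 0

0 0 0 0 5
0 0 0 0 4
0 0 0 0 0
0 0 0 0 0
0 0 0 0 0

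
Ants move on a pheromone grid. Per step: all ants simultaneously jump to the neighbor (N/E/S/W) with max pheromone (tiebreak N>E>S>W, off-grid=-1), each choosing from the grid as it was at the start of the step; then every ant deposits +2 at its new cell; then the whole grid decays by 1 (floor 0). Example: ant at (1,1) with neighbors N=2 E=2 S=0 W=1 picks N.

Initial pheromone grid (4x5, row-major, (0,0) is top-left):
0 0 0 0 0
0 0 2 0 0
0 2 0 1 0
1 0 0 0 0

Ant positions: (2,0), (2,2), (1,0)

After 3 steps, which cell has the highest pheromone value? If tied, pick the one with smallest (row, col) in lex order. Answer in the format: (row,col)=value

Step 1: ant0:(2,0)->E->(2,1) | ant1:(2,2)->N->(1,2) | ant2:(1,0)->N->(0,0)
  grid max=3 at (1,2)
Step 2: ant0:(2,1)->N->(1,1) | ant1:(1,2)->N->(0,2) | ant2:(0,0)->E->(0,1)
  grid max=2 at (1,2)
Step 3: ant0:(1,1)->E->(1,2) | ant1:(0,2)->S->(1,2) | ant2:(0,1)->E->(0,2)
  grid max=5 at (1,2)
Final grid:
  0 0 2 0 0
  0 0 5 0 0
  0 1 0 0 0
  0 0 0 0 0
Max pheromone 5 at (1,2)

Answer: (1,2)=5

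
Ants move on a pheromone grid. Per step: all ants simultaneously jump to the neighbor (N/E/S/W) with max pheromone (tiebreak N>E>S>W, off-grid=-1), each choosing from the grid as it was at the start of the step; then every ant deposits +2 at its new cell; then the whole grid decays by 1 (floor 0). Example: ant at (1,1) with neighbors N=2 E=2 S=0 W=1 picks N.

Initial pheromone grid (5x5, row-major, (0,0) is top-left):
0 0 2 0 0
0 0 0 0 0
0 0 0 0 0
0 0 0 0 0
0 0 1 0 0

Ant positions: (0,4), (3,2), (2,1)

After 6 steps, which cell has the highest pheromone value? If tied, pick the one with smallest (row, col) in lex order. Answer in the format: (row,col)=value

Answer: (0,3)=3

Derivation:
Step 1: ant0:(0,4)->S->(1,4) | ant1:(3,2)->S->(4,2) | ant2:(2,1)->N->(1,1)
  grid max=2 at (4,2)
Step 2: ant0:(1,4)->N->(0,4) | ant1:(4,2)->N->(3,2) | ant2:(1,1)->N->(0,1)
  grid max=1 at (0,1)
Step 3: ant0:(0,4)->S->(1,4) | ant1:(3,2)->S->(4,2) | ant2:(0,1)->E->(0,2)
  grid max=2 at (4,2)
Step 4: ant0:(1,4)->N->(0,4) | ant1:(4,2)->N->(3,2) | ant2:(0,2)->E->(0,3)
  grid max=1 at (0,3)
Step 5: ant0:(0,4)->W->(0,3) | ant1:(3,2)->S->(4,2) | ant2:(0,3)->E->(0,4)
  grid max=2 at (0,3)
Step 6: ant0:(0,3)->E->(0,4) | ant1:(4,2)->N->(3,2) | ant2:(0,4)->W->(0,3)
  grid max=3 at (0,3)
Final grid:
  0 0 0 3 3
  0 0 0 0 0
  0 0 0 0 0
  0 0 1 0 0
  0 0 1 0 0
Max pheromone 3 at (0,3)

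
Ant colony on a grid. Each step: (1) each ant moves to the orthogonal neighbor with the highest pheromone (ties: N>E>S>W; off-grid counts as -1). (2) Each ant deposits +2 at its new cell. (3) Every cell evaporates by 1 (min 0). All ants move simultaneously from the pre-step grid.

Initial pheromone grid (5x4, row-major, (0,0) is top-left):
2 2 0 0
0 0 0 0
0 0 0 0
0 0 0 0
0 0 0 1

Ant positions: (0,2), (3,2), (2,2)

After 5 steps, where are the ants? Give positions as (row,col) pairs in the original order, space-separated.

Step 1: ant0:(0,2)->W->(0,1) | ant1:(3,2)->N->(2,2) | ant2:(2,2)->N->(1,2)
  grid max=3 at (0,1)
Step 2: ant0:(0,1)->W->(0,0) | ant1:(2,2)->N->(1,2) | ant2:(1,2)->S->(2,2)
  grid max=2 at (0,0)
Step 3: ant0:(0,0)->E->(0,1) | ant1:(1,2)->S->(2,2) | ant2:(2,2)->N->(1,2)
  grid max=3 at (0,1)
Step 4: ant0:(0,1)->W->(0,0) | ant1:(2,2)->N->(1,2) | ant2:(1,2)->S->(2,2)
  grid max=4 at (1,2)
Step 5: ant0:(0,0)->E->(0,1) | ant1:(1,2)->S->(2,2) | ant2:(2,2)->N->(1,2)
  grid max=5 at (1,2)

(0,1) (2,2) (1,2)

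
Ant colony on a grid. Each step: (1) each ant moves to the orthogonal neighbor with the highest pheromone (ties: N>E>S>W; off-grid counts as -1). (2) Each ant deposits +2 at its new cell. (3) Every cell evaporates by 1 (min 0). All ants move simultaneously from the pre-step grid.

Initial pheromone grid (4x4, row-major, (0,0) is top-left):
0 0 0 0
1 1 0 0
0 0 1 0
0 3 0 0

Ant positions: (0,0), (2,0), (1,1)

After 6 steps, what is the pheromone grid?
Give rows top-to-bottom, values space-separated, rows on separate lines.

After step 1: ants at (1,0),(1,0),(1,0)
  0 0 0 0
  6 0 0 0
  0 0 0 0
  0 2 0 0
After step 2: ants at (0,0),(0,0),(0,0)
  5 0 0 0
  5 0 0 0
  0 0 0 0
  0 1 0 0
After step 3: ants at (1,0),(1,0),(1,0)
  4 0 0 0
  10 0 0 0
  0 0 0 0
  0 0 0 0
After step 4: ants at (0,0),(0,0),(0,0)
  9 0 0 0
  9 0 0 0
  0 0 0 0
  0 0 0 0
After step 5: ants at (1,0),(1,0),(1,0)
  8 0 0 0
  14 0 0 0
  0 0 0 0
  0 0 0 0
After step 6: ants at (0,0),(0,0),(0,0)
  13 0 0 0
  13 0 0 0
  0 0 0 0
  0 0 0 0

13 0 0 0
13 0 0 0
0 0 0 0
0 0 0 0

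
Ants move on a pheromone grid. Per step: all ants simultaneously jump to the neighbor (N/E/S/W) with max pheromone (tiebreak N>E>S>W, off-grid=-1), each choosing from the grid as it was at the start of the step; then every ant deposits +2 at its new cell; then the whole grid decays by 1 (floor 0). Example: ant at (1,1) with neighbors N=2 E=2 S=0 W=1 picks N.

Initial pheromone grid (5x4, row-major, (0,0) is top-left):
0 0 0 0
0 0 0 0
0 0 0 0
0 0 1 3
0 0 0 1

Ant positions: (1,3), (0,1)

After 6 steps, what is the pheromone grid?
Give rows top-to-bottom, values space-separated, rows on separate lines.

After step 1: ants at (0,3),(0,2)
  0 0 1 1
  0 0 0 0
  0 0 0 0
  0 0 0 2
  0 0 0 0
After step 2: ants at (0,2),(0,3)
  0 0 2 2
  0 0 0 0
  0 0 0 0
  0 0 0 1
  0 0 0 0
After step 3: ants at (0,3),(0,2)
  0 0 3 3
  0 0 0 0
  0 0 0 0
  0 0 0 0
  0 0 0 0
After step 4: ants at (0,2),(0,3)
  0 0 4 4
  0 0 0 0
  0 0 0 0
  0 0 0 0
  0 0 0 0
After step 5: ants at (0,3),(0,2)
  0 0 5 5
  0 0 0 0
  0 0 0 0
  0 0 0 0
  0 0 0 0
After step 6: ants at (0,2),(0,3)
  0 0 6 6
  0 0 0 0
  0 0 0 0
  0 0 0 0
  0 0 0 0

0 0 6 6
0 0 0 0
0 0 0 0
0 0 0 0
0 0 0 0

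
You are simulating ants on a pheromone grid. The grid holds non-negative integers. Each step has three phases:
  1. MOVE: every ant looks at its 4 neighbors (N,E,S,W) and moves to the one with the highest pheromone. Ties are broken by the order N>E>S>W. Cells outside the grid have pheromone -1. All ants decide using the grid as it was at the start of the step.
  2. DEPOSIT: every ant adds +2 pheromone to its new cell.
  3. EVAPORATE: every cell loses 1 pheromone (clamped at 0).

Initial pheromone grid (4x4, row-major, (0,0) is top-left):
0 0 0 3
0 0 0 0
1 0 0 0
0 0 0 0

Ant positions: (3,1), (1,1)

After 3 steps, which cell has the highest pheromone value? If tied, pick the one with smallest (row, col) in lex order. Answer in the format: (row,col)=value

Step 1: ant0:(3,1)->N->(2,1) | ant1:(1,1)->N->(0,1)
  grid max=2 at (0,3)
Step 2: ant0:(2,1)->N->(1,1) | ant1:(0,1)->E->(0,2)
  grid max=1 at (0,2)
Step 3: ant0:(1,1)->N->(0,1) | ant1:(0,2)->E->(0,3)
  grid max=2 at (0,3)
Final grid:
  0 1 0 2
  0 0 0 0
  0 0 0 0
  0 0 0 0
Max pheromone 2 at (0,3)

Answer: (0,3)=2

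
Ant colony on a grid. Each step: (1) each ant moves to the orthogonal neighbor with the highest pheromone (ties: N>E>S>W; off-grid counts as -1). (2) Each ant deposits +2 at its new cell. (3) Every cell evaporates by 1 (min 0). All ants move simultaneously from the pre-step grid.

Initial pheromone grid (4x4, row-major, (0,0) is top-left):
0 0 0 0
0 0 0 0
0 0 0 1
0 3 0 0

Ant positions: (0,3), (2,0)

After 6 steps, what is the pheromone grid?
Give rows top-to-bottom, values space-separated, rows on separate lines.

After step 1: ants at (1,3),(1,0)
  0 0 0 0
  1 0 0 1
  0 0 0 0
  0 2 0 0
After step 2: ants at (0,3),(0,0)
  1 0 0 1
  0 0 0 0
  0 0 0 0
  0 1 0 0
After step 3: ants at (1,3),(0,1)
  0 1 0 0
  0 0 0 1
  0 0 0 0
  0 0 0 0
After step 4: ants at (0,3),(0,2)
  0 0 1 1
  0 0 0 0
  0 0 0 0
  0 0 0 0
After step 5: ants at (0,2),(0,3)
  0 0 2 2
  0 0 0 0
  0 0 0 0
  0 0 0 0
After step 6: ants at (0,3),(0,2)
  0 0 3 3
  0 0 0 0
  0 0 0 0
  0 0 0 0

0 0 3 3
0 0 0 0
0 0 0 0
0 0 0 0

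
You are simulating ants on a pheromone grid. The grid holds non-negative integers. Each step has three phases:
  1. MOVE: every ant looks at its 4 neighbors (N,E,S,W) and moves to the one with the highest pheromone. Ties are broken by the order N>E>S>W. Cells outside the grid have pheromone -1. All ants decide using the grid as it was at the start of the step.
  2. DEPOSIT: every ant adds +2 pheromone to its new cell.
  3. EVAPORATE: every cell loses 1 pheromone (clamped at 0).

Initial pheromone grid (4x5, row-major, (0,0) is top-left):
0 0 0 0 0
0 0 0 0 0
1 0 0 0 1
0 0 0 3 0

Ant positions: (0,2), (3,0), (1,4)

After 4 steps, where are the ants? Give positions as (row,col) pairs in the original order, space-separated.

Step 1: ant0:(0,2)->E->(0,3) | ant1:(3,0)->N->(2,0) | ant2:(1,4)->S->(2,4)
  grid max=2 at (2,0)
Step 2: ant0:(0,3)->E->(0,4) | ant1:(2,0)->N->(1,0) | ant2:(2,4)->N->(1,4)
  grid max=1 at (0,4)
Step 3: ant0:(0,4)->S->(1,4) | ant1:(1,0)->S->(2,0) | ant2:(1,4)->N->(0,4)
  grid max=2 at (0,4)
Step 4: ant0:(1,4)->N->(0,4) | ant1:(2,0)->N->(1,0) | ant2:(0,4)->S->(1,4)
  grid max=3 at (0,4)

(0,4) (1,0) (1,4)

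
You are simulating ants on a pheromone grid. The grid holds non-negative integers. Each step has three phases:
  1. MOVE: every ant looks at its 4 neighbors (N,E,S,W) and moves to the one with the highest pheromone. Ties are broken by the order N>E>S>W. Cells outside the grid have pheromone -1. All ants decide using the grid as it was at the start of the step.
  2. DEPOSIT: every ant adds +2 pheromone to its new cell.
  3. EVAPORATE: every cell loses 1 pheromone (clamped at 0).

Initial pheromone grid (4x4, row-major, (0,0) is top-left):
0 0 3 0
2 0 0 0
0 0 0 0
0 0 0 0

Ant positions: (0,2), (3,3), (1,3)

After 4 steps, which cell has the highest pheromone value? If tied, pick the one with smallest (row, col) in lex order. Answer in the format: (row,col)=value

Step 1: ant0:(0,2)->E->(0,3) | ant1:(3,3)->N->(2,3) | ant2:(1,3)->N->(0,3)
  grid max=3 at (0,3)
Step 2: ant0:(0,3)->W->(0,2) | ant1:(2,3)->N->(1,3) | ant2:(0,3)->W->(0,2)
  grid max=5 at (0,2)
Step 3: ant0:(0,2)->E->(0,3) | ant1:(1,3)->N->(0,3) | ant2:(0,2)->E->(0,3)
  grid max=7 at (0,3)
Step 4: ant0:(0,3)->W->(0,2) | ant1:(0,3)->W->(0,2) | ant2:(0,3)->W->(0,2)
  grid max=9 at (0,2)
Final grid:
  0 0 9 6
  0 0 0 0
  0 0 0 0
  0 0 0 0
Max pheromone 9 at (0,2)

Answer: (0,2)=9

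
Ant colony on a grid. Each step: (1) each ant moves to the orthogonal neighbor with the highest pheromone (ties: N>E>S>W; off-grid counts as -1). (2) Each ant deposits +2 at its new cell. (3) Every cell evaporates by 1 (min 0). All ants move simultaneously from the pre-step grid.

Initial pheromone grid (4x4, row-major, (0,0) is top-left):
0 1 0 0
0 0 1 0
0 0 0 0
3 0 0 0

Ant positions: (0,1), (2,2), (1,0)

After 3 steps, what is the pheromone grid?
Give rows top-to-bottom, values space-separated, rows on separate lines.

After step 1: ants at (0,2),(1,2),(0,0)
  1 0 1 0
  0 0 2 0
  0 0 0 0
  2 0 0 0
After step 2: ants at (1,2),(0,2),(0,1)
  0 1 2 0
  0 0 3 0
  0 0 0 0
  1 0 0 0
After step 3: ants at (0,2),(1,2),(0,2)
  0 0 5 0
  0 0 4 0
  0 0 0 0
  0 0 0 0

0 0 5 0
0 0 4 0
0 0 0 0
0 0 0 0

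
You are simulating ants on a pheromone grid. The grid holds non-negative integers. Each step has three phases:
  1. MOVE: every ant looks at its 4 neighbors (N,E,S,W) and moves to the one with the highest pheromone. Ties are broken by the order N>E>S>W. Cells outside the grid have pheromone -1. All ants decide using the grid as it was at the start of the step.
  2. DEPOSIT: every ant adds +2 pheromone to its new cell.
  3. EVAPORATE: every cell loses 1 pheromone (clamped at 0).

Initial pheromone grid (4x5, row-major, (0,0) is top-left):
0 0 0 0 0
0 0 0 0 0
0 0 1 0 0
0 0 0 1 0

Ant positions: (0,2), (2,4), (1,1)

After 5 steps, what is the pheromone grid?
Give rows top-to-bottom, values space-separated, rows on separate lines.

After step 1: ants at (0,3),(1,4),(0,1)
  0 1 0 1 0
  0 0 0 0 1
  0 0 0 0 0
  0 0 0 0 0
After step 2: ants at (0,4),(0,4),(0,2)
  0 0 1 0 3
  0 0 0 0 0
  0 0 0 0 0
  0 0 0 0 0
After step 3: ants at (1,4),(1,4),(0,3)
  0 0 0 1 2
  0 0 0 0 3
  0 0 0 0 0
  0 0 0 0 0
After step 4: ants at (0,4),(0,4),(0,4)
  0 0 0 0 7
  0 0 0 0 2
  0 0 0 0 0
  0 0 0 0 0
After step 5: ants at (1,4),(1,4),(1,4)
  0 0 0 0 6
  0 0 0 0 7
  0 0 0 0 0
  0 0 0 0 0

0 0 0 0 6
0 0 0 0 7
0 0 0 0 0
0 0 0 0 0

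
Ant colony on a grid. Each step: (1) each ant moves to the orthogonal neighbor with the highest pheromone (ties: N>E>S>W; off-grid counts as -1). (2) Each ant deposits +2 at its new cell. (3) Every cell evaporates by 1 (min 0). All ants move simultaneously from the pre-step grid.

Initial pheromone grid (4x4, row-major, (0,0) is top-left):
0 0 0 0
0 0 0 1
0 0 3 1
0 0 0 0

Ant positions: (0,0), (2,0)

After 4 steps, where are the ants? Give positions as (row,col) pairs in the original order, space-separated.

Step 1: ant0:(0,0)->E->(0,1) | ant1:(2,0)->N->(1,0)
  grid max=2 at (2,2)
Step 2: ant0:(0,1)->E->(0,2) | ant1:(1,0)->N->(0,0)
  grid max=1 at (0,0)
Step 3: ant0:(0,2)->E->(0,3) | ant1:(0,0)->E->(0,1)
  grid max=1 at (0,1)
Step 4: ant0:(0,3)->S->(1,3) | ant1:(0,1)->E->(0,2)
  grid max=1 at (0,2)

(1,3) (0,2)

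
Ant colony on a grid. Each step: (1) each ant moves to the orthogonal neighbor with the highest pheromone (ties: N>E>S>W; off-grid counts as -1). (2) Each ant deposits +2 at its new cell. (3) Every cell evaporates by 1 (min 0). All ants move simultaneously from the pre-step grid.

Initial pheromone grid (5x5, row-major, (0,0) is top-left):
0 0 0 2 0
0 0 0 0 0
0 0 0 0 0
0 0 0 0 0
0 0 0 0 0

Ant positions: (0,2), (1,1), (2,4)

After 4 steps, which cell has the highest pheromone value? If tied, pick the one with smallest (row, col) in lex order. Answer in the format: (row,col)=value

Answer: (0,4)=7

Derivation:
Step 1: ant0:(0,2)->E->(0,3) | ant1:(1,1)->N->(0,1) | ant2:(2,4)->N->(1,4)
  grid max=3 at (0,3)
Step 2: ant0:(0,3)->E->(0,4) | ant1:(0,1)->E->(0,2) | ant2:(1,4)->N->(0,4)
  grid max=3 at (0,4)
Step 3: ant0:(0,4)->W->(0,3) | ant1:(0,2)->E->(0,3) | ant2:(0,4)->W->(0,3)
  grid max=7 at (0,3)
Step 4: ant0:(0,3)->E->(0,4) | ant1:(0,3)->E->(0,4) | ant2:(0,3)->E->(0,4)
  grid max=7 at (0,4)
Final grid:
  0 0 0 6 7
  0 0 0 0 0
  0 0 0 0 0
  0 0 0 0 0
  0 0 0 0 0
Max pheromone 7 at (0,4)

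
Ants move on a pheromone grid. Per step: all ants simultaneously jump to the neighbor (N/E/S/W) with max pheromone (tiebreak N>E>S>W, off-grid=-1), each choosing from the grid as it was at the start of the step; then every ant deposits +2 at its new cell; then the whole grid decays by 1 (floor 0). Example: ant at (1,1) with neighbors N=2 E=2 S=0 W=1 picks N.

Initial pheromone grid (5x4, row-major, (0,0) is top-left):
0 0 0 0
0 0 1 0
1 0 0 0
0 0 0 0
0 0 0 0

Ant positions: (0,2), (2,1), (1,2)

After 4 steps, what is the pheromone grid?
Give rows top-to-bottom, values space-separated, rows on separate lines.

After step 1: ants at (1,2),(2,0),(0,2)
  0 0 1 0
  0 0 2 0
  2 0 0 0
  0 0 0 0
  0 0 0 0
After step 2: ants at (0,2),(1,0),(1,2)
  0 0 2 0
  1 0 3 0
  1 0 0 0
  0 0 0 0
  0 0 0 0
After step 3: ants at (1,2),(2,0),(0,2)
  0 0 3 0
  0 0 4 0
  2 0 0 0
  0 0 0 0
  0 0 0 0
After step 4: ants at (0,2),(1,0),(1,2)
  0 0 4 0
  1 0 5 0
  1 0 0 0
  0 0 0 0
  0 0 0 0

0 0 4 0
1 0 5 0
1 0 0 0
0 0 0 0
0 0 0 0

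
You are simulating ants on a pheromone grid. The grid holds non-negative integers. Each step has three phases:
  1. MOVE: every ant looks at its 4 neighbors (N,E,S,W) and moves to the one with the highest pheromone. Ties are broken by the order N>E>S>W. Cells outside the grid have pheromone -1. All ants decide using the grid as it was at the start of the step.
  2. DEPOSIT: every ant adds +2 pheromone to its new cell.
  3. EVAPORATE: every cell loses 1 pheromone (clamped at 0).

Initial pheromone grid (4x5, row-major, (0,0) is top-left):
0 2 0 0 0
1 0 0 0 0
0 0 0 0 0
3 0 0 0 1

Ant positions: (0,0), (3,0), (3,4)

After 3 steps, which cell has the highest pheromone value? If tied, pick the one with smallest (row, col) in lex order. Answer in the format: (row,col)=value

Answer: (0,1)=3

Derivation:
Step 1: ant0:(0,0)->E->(0,1) | ant1:(3,0)->N->(2,0) | ant2:(3,4)->N->(2,4)
  grid max=3 at (0,1)
Step 2: ant0:(0,1)->E->(0,2) | ant1:(2,0)->S->(3,0) | ant2:(2,4)->N->(1,4)
  grid max=3 at (3,0)
Step 3: ant0:(0,2)->W->(0,1) | ant1:(3,0)->N->(2,0) | ant2:(1,4)->N->(0,4)
  grid max=3 at (0,1)
Final grid:
  0 3 0 0 1
  0 0 0 0 0
  1 0 0 0 0
  2 0 0 0 0
Max pheromone 3 at (0,1)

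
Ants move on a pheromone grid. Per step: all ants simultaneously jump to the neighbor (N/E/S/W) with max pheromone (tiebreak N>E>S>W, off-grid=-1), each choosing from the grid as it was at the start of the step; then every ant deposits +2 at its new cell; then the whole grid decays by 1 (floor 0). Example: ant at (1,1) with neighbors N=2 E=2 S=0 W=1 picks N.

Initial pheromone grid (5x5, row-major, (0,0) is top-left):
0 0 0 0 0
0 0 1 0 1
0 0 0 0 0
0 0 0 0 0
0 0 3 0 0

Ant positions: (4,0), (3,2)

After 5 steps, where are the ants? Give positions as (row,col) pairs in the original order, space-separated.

Step 1: ant0:(4,0)->N->(3,0) | ant1:(3,2)->S->(4,2)
  grid max=4 at (4,2)
Step 2: ant0:(3,0)->N->(2,0) | ant1:(4,2)->N->(3,2)
  grid max=3 at (4,2)
Step 3: ant0:(2,0)->N->(1,0) | ant1:(3,2)->S->(4,2)
  grid max=4 at (4,2)
Step 4: ant0:(1,0)->N->(0,0) | ant1:(4,2)->N->(3,2)
  grid max=3 at (4,2)
Step 5: ant0:(0,0)->E->(0,1) | ant1:(3,2)->S->(4,2)
  grid max=4 at (4,2)

(0,1) (4,2)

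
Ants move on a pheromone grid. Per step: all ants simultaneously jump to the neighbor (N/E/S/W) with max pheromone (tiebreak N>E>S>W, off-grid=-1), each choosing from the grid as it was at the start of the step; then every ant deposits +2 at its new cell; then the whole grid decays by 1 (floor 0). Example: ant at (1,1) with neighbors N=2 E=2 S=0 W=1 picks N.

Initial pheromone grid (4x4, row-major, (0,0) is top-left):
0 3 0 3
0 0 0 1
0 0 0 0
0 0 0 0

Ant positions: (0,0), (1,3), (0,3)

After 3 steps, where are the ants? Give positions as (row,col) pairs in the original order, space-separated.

Step 1: ant0:(0,0)->E->(0,1) | ant1:(1,3)->N->(0,3) | ant2:(0,3)->S->(1,3)
  grid max=4 at (0,1)
Step 2: ant0:(0,1)->E->(0,2) | ant1:(0,3)->S->(1,3) | ant2:(1,3)->N->(0,3)
  grid max=5 at (0,3)
Step 3: ant0:(0,2)->E->(0,3) | ant1:(1,3)->N->(0,3) | ant2:(0,3)->S->(1,3)
  grid max=8 at (0,3)

(0,3) (0,3) (1,3)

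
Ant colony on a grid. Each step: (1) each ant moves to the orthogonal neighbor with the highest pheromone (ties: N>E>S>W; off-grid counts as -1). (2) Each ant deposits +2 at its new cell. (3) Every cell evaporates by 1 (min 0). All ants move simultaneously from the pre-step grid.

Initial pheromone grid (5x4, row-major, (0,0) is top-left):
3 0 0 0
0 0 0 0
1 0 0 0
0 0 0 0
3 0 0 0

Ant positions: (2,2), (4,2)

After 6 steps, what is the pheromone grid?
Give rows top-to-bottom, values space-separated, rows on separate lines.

After step 1: ants at (1,2),(3,2)
  2 0 0 0
  0 0 1 0
  0 0 0 0
  0 0 1 0
  2 0 0 0
After step 2: ants at (0,2),(2,2)
  1 0 1 0
  0 0 0 0
  0 0 1 0
  0 0 0 0
  1 0 0 0
After step 3: ants at (0,3),(1,2)
  0 0 0 1
  0 0 1 0
  0 0 0 0
  0 0 0 0
  0 0 0 0
After step 4: ants at (1,3),(0,2)
  0 0 1 0
  0 0 0 1
  0 0 0 0
  0 0 0 0
  0 0 0 0
After step 5: ants at (0,3),(0,3)
  0 0 0 3
  0 0 0 0
  0 0 0 0
  0 0 0 0
  0 0 0 0
After step 6: ants at (1,3),(1,3)
  0 0 0 2
  0 0 0 3
  0 0 0 0
  0 0 0 0
  0 0 0 0

0 0 0 2
0 0 0 3
0 0 0 0
0 0 0 0
0 0 0 0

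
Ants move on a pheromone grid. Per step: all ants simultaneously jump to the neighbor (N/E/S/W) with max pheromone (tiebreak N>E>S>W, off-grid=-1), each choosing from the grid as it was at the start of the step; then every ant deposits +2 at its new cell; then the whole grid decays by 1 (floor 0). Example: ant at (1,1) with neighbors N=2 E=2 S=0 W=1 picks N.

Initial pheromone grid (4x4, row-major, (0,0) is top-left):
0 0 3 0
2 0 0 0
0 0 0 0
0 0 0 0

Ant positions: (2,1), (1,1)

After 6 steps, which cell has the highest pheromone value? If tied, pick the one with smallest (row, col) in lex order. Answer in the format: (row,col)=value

Answer: (1,0)=8

Derivation:
Step 1: ant0:(2,1)->N->(1,1) | ant1:(1,1)->W->(1,0)
  grid max=3 at (1,0)
Step 2: ant0:(1,1)->W->(1,0) | ant1:(1,0)->E->(1,1)
  grid max=4 at (1,0)
Step 3: ant0:(1,0)->E->(1,1) | ant1:(1,1)->W->(1,0)
  grid max=5 at (1,0)
Step 4: ant0:(1,1)->W->(1,0) | ant1:(1,0)->E->(1,1)
  grid max=6 at (1,0)
Step 5: ant0:(1,0)->E->(1,1) | ant1:(1,1)->W->(1,0)
  grid max=7 at (1,0)
Step 6: ant0:(1,1)->W->(1,0) | ant1:(1,0)->E->(1,1)
  grid max=8 at (1,0)
Final grid:
  0 0 0 0
  8 6 0 0
  0 0 0 0
  0 0 0 0
Max pheromone 8 at (1,0)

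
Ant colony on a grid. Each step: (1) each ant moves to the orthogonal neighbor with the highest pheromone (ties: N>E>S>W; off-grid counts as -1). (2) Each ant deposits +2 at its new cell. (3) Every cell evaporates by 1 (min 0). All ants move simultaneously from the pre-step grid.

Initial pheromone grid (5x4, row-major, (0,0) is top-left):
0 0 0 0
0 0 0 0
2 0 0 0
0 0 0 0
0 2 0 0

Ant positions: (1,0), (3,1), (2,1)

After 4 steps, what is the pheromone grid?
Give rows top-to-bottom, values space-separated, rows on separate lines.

After step 1: ants at (2,0),(4,1),(2,0)
  0 0 0 0
  0 0 0 0
  5 0 0 0
  0 0 0 0
  0 3 0 0
After step 2: ants at (1,0),(3,1),(1,0)
  0 0 0 0
  3 0 0 0
  4 0 0 0
  0 1 0 0
  0 2 0 0
After step 3: ants at (2,0),(4,1),(2,0)
  0 0 0 0
  2 0 0 0
  7 0 0 0
  0 0 0 0
  0 3 0 0
After step 4: ants at (1,0),(3,1),(1,0)
  0 0 0 0
  5 0 0 0
  6 0 0 0
  0 1 0 0
  0 2 0 0

0 0 0 0
5 0 0 0
6 0 0 0
0 1 0 0
0 2 0 0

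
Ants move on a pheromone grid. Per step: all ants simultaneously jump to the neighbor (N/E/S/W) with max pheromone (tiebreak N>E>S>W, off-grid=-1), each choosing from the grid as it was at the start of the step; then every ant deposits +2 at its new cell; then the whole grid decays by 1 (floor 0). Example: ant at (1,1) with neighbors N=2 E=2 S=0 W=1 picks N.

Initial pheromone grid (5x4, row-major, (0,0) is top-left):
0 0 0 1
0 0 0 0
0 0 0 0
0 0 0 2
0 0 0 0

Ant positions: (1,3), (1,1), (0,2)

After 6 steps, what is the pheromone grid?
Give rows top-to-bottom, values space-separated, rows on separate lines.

After step 1: ants at (0,3),(0,1),(0,3)
  0 1 0 4
  0 0 0 0
  0 0 0 0
  0 0 0 1
  0 0 0 0
After step 2: ants at (1,3),(0,2),(1,3)
  0 0 1 3
  0 0 0 3
  0 0 0 0
  0 0 0 0
  0 0 0 0
After step 3: ants at (0,3),(0,3),(0,3)
  0 0 0 8
  0 0 0 2
  0 0 0 0
  0 0 0 0
  0 0 0 0
After step 4: ants at (1,3),(1,3),(1,3)
  0 0 0 7
  0 0 0 7
  0 0 0 0
  0 0 0 0
  0 0 0 0
After step 5: ants at (0,3),(0,3),(0,3)
  0 0 0 12
  0 0 0 6
  0 0 0 0
  0 0 0 0
  0 0 0 0
After step 6: ants at (1,3),(1,3),(1,3)
  0 0 0 11
  0 0 0 11
  0 0 0 0
  0 0 0 0
  0 0 0 0

0 0 0 11
0 0 0 11
0 0 0 0
0 0 0 0
0 0 0 0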